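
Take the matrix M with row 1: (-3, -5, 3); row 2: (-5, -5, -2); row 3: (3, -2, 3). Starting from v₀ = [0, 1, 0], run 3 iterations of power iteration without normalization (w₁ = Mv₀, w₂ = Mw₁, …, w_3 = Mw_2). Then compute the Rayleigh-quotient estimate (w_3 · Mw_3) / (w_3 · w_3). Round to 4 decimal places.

λ ≈ -8.8884

w1 = Mv₀ = ((-3)·0 + (-5)·1 + 3·0; (-5)·0 + (-5)·1 + (-2)·0; 3·0 + (-2)·1 + 3·0) = (-5, -5, -2)
w2 = Mw1 = ((-3)·(-5) + (-5)·(-5) + 3·(-2); (-5)·(-5) + (-5)·(-5) + (-2)·(-2); 3·(-5) + (-2)·(-5) + 3·(-2)) = (34, 54, -11)
w3 = Mw2 = (-405, -418, -39)
Mw3 = (3188, 4193, -496)
w3·Mw3 = (-405)·3188 + (-418)·4193 + (-39)·(-496) = -3024470; w3·w3 = (-405)·(-405) + (-418)·(-418) + (-39)·(-39) = 340270
λ ≈ -3024470/340270 = -8.8884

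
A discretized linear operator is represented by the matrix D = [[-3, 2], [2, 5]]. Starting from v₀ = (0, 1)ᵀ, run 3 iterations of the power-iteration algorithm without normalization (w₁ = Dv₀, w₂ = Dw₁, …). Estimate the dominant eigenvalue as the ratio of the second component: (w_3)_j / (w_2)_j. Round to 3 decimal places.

w1 = Dv₀ = ((-3)·0 + 2·1; 2·0 + 5·1) = (2, 5)
w2 = Dw1 = ((-3)·2 + 2·5; 2·2 + 5·5) = (4, 29)
w3 = Dw2 = (46, 153)
Ratio at component: 153 / 29 = 5.276

λ ≈ 5.276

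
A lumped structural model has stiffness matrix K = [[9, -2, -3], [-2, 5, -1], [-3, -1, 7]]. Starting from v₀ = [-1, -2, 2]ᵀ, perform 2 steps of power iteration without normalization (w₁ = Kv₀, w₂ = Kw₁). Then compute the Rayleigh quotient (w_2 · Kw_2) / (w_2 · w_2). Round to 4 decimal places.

w1 = Kv₀ = (9·(-1) + (-2)·(-2) + (-3)·2; (-2)·(-1) + 5·(-2) + (-1)·2; (-3)·(-1) + (-1)·(-2) + 7·2) = (-11, -10, 19)
w2 = Kw1 = (9·(-11) + (-2)·(-10) + (-3)·19; (-2)·(-11) + 5·(-10) + (-1)·19; (-3)·(-11) + (-1)·(-10) + 7·19) = (-136, -47, 176)
Kw2 = (-1658, -139, 1687)
w2·Kw2 = (-136)·(-1658) + (-47)·(-139) + 176·1687 = 528933; w2·w2 = (-136)·(-136) + (-47)·(-47) + 176·176 = 51681
λ ≈ 528933/51681 = 10.2346

λ ≈ 10.2346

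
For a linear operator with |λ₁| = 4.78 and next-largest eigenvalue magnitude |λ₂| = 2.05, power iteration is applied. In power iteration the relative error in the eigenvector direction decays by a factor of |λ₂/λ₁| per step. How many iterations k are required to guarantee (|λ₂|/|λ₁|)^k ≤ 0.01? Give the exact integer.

6

|λ₂/λ₁| = 2.05/4.78 = 0.42887
Need k ≥ ln(0.01) / ln(0.42887) = -4.6052 / -0.8466 ≈ 5.440
Smallest integer k satisfying the bound: 6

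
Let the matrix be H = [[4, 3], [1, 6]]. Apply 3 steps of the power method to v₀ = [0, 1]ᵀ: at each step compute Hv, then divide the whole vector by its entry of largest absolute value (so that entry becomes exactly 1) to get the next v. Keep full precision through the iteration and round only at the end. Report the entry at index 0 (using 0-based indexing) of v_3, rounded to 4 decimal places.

Hv0 = (3.00000, 6.00000); divide by 6.00000 → v1 = (0.50000, 1.00000)
Hv1 = (5.00000, 6.50000); divide by 6.50000 → v2 = (0.76923, 1.00000)
Hv2 = (6.07692, 6.76923); divide by 6.76923 → v3 = (0.89773, 1.00000)
Requested entry of v3: 237/264 = 0.8977

0.8977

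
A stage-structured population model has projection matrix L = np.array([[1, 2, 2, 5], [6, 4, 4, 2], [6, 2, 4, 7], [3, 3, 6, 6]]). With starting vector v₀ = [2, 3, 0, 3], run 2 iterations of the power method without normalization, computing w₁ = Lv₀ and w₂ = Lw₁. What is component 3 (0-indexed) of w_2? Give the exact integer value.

591

w1 = Lv₀ = (1·2 + 2·3 + 2·0 + 5·3; 6·2 + 4·3 + 4·0 + 2·3; 6·2 + 2·3 + 4·0 + 7·3; 3·2 + 3·3 + 6·0 + 6·3) = (23, 30, 39, 33)
w2 = Lw1 = (1·23 + 2·30 + 2·39 + 5·33; 6·23 + 4·30 + 4·39 + 2·33; 6·23 + 2·30 + 4·39 + 7·33; 3·23 + 3·30 + 6·39 + 6·33) = (326, 480, 585, 591)
The requested component of w2 is 591.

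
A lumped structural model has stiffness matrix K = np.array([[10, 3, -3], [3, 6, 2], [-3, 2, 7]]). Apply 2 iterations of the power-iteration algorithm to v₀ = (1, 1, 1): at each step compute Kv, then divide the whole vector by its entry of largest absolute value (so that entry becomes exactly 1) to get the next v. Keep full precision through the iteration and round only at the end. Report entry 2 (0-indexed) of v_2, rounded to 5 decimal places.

Kv0 = (10.000000, 11.000000, 6.000000); divide by 11.000000 → v1 = (0.909091, 1.000000, 0.545455)
Kv1 = (10.454545, 9.818182, 3.090909); divide by 10.454545 → v2 = (1.000000, 0.939130, 0.295652)
Requested entry of v2: 34/115 = 0.29565

0.29565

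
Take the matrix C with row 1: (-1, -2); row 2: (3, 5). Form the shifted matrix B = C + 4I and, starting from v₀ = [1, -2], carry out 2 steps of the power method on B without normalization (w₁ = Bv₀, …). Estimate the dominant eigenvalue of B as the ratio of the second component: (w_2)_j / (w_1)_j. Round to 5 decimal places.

μ ≈ 7.60000

B = C + 4I has rows (3, -2); (3, 9)
w1 = Bv₀ = (7, -15)
w2 = Bw1 = (51, -114)
Ratio: -114/-15 = 7.60000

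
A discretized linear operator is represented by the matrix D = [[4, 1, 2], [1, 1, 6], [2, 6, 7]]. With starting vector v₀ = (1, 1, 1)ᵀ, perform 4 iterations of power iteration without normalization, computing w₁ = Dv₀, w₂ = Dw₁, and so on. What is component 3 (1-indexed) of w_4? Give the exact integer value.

21961

w1 = Dv₀ = (7, 8, 15)
w2 = Dw1 = (66, 105, 167)
w3 = Dw2 = (703, 1173, 1931)
w4 = Dw3 = (7847, 13462, 21961)
The requested component of w4 is 21961.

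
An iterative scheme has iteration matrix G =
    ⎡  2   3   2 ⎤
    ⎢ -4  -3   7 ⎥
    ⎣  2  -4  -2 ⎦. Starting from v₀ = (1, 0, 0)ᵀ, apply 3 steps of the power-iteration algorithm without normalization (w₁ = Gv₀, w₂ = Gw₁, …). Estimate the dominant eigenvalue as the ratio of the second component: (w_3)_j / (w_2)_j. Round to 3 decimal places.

w1 = Gv₀ = (2, -4, 2)
w2 = Gw1 = (-4, 18, 16)
w3 = Gw2 = (78, 74, -112)
Ratio at component: 74 / 18 = 4.111

λ ≈ 4.111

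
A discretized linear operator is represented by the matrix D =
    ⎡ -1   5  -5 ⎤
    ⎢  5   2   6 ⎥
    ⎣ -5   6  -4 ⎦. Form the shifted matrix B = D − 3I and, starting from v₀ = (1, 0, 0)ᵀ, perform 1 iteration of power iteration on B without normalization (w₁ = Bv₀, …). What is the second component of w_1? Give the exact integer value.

5

B = D − 3I has rows (-4, 5, -5); (5, -1, 6); (-5, 6, -7)
w1 = Bv₀ = ((-4)·1 + 5·0 + (-5)·0; 5·1 + (-1)·0 + 6·0; (-5)·1 + 6·0 + (-7)·0) = (-4, 5, -5)
Requested component of w1: 5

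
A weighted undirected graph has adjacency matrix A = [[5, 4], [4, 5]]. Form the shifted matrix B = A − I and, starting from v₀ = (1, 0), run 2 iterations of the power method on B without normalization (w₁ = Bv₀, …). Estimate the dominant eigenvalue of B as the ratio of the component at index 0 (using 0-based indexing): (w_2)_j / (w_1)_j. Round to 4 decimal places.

B = A − I has rows (4, 4); (4, 4)
w1 = Bv₀ = (4, 4)
w2 = Bw1 = (32, 32)
Ratio: 32/4 = 8.0000

μ ≈ 8.0000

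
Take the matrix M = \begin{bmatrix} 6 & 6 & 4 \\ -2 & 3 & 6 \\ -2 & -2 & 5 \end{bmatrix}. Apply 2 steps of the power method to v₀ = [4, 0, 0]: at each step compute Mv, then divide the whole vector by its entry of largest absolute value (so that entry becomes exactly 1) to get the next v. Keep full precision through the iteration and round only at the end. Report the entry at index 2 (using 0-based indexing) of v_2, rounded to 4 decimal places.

0.6000

Mv0 = (24.00000, -8.00000, -8.00000); divide by 24.00000 → v1 = (1.00000, -0.33333, -0.33333)
Mv1 = (2.66667, -5.00000, -3.00000); divide by -5.00000 → v2 = (-0.53333, 1.00000, 0.60000)
Requested entry of v2: -72/-120 = 0.6000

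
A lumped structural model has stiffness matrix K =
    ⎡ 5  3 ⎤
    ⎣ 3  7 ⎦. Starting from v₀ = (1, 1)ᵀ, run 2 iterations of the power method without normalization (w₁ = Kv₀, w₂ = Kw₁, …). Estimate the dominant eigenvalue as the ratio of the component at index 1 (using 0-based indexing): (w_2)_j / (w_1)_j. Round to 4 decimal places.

w1 = Kv₀ = (5·1 + 3·1; 3·1 + 7·1) = (8, 10)
w2 = Kw1 = (5·8 + 3·10; 3·8 + 7·10) = (70, 94)
Ratio at component: 94 / 10 = 9.4000

9.4000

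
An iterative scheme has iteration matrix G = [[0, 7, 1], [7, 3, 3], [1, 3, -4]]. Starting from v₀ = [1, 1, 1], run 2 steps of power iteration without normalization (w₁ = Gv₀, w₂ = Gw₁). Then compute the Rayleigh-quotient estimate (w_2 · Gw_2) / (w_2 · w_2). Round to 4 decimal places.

w1 = Gv₀ = (0·1 + 7·1 + 1·1; 7·1 + 3·1 + 3·1; 1·1 + 3·1 + (-4)·1) = (8, 13, 0)
w2 = Gw1 = (0·8 + 7·13 + 1·0; 7·8 + 3·13 + 3·0; 1·8 + 3·13 + (-4)·0) = (91, 95, 47)
Gw2 = (712, 1063, 188)
w2·Gw2 = 91·712 + 95·1063 + 47·188 = 174613; w2·w2 = 91·91 + 95·95 + 47·47 = 19515
λ ≈ 174613/19515 = 8.9476

λ ≈ 8.9476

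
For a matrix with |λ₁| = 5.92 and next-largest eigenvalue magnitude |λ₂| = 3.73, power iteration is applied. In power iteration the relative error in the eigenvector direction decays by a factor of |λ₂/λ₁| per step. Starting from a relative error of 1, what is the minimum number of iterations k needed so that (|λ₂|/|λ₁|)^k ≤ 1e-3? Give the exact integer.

|λ₂/λ₁| = 3.73/5.92 = 0.63007
Need k ≥ ln(1e-3) / ln(0.63007) = -6.9078 / -0.4619 ≈ 14.954
Smallest integer k satisfying the bound: 15

15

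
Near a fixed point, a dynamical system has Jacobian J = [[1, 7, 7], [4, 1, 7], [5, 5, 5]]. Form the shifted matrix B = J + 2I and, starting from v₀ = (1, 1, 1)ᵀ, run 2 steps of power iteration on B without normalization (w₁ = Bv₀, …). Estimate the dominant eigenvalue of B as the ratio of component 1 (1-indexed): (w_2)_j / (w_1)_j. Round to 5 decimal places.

μ ≈ 15.76471

B = J + 2I has rows (3, 7, 7); (4, 3, 7); (5, 5, 7)
w1 = Bv₀ = (3·1 + 7·1 + 7·1; 4·1 + 3·1 + 7·1; 5·1 + 5·1 + 7·1) = (17, 14, 17)
w2 = Bw1 = (3·17 + 7·14 + 7·17; 4·17 + 3·14 + 7·17; 5·17 + 5·14 + 7·17) = (268, 229, 274)
Ratio: 268/17 = 15.76471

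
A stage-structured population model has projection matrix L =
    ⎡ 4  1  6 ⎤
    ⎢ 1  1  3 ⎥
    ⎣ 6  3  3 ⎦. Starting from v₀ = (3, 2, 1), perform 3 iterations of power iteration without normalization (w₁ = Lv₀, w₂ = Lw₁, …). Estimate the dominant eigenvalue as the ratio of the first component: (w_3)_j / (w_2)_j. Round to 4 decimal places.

w1 = Lv₀ = (20, 8, 27)
w2 = Lw1 = (250, 109, 225)
w3 = Lw2 = (2459, 1034, 2502)
Ratio at component: 2459 / 250 = 9.8360

λ ≈ 9.8360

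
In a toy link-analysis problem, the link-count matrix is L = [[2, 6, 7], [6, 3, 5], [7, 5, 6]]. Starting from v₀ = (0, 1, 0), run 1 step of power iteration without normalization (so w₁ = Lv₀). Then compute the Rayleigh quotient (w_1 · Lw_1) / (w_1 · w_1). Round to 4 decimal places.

w1 = Lv₀ = (6, 3, 5)
Lw1 = (65, 70, 87)
w1·Lw1 = 6·65 + 3·70 + 5·87 = 1035; w1·w1 = 6·6 + 3·3 + 5·5 = 70
λ ≈ 1035/70 = 14.7857

λ ≈ 14.7857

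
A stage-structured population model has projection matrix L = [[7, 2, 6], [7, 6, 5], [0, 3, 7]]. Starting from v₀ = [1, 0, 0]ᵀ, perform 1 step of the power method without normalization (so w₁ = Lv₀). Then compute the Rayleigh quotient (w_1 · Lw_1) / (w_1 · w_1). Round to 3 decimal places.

λ ≈ 11.000

w1 = Lv₀ = (7, 7, 0)
Lw1 = (63, 91, 21)
w1·Lw1 = 7·63 + 7·91 + 0·21 = 1078; w1·w1 = 7·7 + 7·7 + 0·0 = 98
λ ≈ 1078/98 = 11.000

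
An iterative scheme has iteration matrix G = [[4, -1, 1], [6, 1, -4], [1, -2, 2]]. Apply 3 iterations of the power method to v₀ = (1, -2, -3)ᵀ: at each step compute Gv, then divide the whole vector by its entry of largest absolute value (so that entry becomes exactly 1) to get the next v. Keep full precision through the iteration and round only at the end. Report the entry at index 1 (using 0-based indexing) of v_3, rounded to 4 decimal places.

-0.9231

Gv0 = (3.00000, 16.00000, -1.00000); divide by 16.00000 → v1 = (0.18750, 1.00000, -0.06250)
Gv1 = (-0.31250, 2.37500, -1.93750); divide by 2.37500 → v2 = (-0.13158, 1.00000, -0.81579)
Gv2 = (-2.34211, 3.47368, -3.76316); divide by -3.76316 → v3 = (0.62238, -0.92308, 1.00000)
Requested entry of v3: 132/-143 = -0.9231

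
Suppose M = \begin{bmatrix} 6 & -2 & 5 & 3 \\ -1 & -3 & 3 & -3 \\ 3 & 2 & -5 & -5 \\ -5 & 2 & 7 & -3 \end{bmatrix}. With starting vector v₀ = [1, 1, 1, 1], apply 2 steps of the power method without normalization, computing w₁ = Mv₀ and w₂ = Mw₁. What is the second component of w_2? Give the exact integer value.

w1 = Mv₀ = (6·1 + (-2)·1 + 5·1 + 3·1; (-1)·1 + (-3)·1 + 3·1 + (-3)·1; 3·1 + 2·1 + (-5)·1 + (-5)·1; (-5)·1 + 2·1 + 7·1 + (-3)·1) = (12, -4, -5, 1)
w2 = Mw1 = (6·12 + (-2)·(-4) + 5·(-5) + 3·1; (-1)·12 + (-3)·(-4) + 3·(-5) + (-3)·1; 3·12 + 2·(-4) + (-5)·(-5) + (-5)·1; (-5)·12 + 2·(-4) + 7·(-5) + (-3)·1) = (58, -18, 48, -106)
The requested component of w2 is -18.

-18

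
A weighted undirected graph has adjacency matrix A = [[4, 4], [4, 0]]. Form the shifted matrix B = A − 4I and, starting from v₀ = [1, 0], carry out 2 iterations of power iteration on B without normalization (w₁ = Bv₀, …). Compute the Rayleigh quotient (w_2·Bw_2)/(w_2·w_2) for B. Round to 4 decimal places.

B = A − 4I has rows (0, 4); (4, -4)
w1 = Bv₀ = (0, 4)
w2 = Bw1 = (16, -16)
Bw2 = (-64, 128)
w2·Bw2 = -3072; w2·w2 = 512; μ ≈ -3072/512 = -6.0000

-6.0000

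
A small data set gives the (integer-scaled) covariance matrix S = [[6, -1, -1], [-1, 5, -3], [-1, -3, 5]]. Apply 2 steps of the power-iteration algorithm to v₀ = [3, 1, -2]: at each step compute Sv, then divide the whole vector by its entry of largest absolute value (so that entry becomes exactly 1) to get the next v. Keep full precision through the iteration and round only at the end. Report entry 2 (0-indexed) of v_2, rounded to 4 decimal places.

1.0000

Sv0 = (19.00000, 8.00000, -16.00000); divide by 19.00000 → v1 = (1.00000, 0.42105, -0.84211)
Sv1 = (6.42105, 3.63158, -6.47368); divide by -6.47368 → v2 = (-0.99187, -0.56098, 1.00000)
Requested entry of v2: -123/-123 = 1.0000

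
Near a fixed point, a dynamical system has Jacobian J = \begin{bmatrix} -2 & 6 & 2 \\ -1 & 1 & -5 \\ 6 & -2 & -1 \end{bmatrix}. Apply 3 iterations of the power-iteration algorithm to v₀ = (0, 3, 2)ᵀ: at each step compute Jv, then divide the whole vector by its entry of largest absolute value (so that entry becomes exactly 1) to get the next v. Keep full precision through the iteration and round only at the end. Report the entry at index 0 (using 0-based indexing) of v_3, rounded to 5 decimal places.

-0.73350

Jv0 = (22.000000, -7.000000, -8.000000); divide by 22.000000 → v1 = (1.000000, -0.318182, -0.363636)
Jv1 = (-4.636364, 0.500000, 7.000000); divide by 7.000000 → v2 = (-0.662338, 0.071429, 1.000000)
Jv2 = (3.753247, -4.266234, -5.116883); divide by -5.116883 → v3 = (-0.733503, 0.833756, 1.000000)
Requested entry of v3: 578/-788 = -0.73350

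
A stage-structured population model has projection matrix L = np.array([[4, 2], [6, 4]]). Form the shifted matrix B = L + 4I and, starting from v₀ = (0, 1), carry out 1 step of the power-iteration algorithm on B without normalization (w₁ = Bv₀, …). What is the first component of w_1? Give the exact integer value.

2

B = L + 4I has rows (8, 2); (6, 8)
w1 = Bv₀ = (8·0 + 2·1; 6·0 + 8·1) = (2, 8)
Requested component of w1: 2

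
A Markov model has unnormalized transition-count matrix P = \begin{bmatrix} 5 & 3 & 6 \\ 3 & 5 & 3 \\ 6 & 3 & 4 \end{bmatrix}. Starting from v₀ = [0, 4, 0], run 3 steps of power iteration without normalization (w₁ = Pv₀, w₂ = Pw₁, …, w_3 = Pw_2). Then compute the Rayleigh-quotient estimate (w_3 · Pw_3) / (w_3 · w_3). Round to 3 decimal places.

w1 = Pv₀ = (12, 20, 12)
w2 = Pw1 = (192, 172, 180)
w3 = Pw2 = (2556, 1976, 2388)
Pw3 = (33036, 24712, 30816)
w3·Pw3 = 2556·33036 + 1976·24712 + 2388·30816 = 206859536; w3·w3 = 2556·2556 + 1976·1976 + 2388·2388 = 16140256
λ ≈ 206859536/16140256 = 12.816

12.816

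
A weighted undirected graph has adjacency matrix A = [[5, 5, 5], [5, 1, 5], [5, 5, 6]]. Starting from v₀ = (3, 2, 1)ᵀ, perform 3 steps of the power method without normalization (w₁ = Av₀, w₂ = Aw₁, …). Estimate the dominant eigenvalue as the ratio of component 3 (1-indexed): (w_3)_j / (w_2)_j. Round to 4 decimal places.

λ ≈ 14.3184

w1 = Av₀ = (30, 22, 31)
w2 = Aw1 = (415, 327, 446)
w3 = Aw2 = (5940, 4632, 6386)
Ratio at component: 6386 / 446 = 14.3184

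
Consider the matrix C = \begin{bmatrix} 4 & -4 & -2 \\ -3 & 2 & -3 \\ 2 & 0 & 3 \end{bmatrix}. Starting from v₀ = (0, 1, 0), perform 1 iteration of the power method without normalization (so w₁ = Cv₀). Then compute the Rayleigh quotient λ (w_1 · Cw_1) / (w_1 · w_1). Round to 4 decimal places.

w1 = Cv₀ = (4·0 + (-4)·1 + (-2)·0; (-3)·0 + 2·1 + (-3)·0; 2·0 + 0·1 + 3·0) = (-4, 2, 0)
Cw1 = (-24, 16, -8)
w1·Cw1 = (-4)·(-24) + 2·16 + 0·(-8) = 128; w1·w1 = (-4)·(-4) + 2·2 + 0·0 = 20
λ ≈ 128/20 = 6.4000

λ ≈ 6.4000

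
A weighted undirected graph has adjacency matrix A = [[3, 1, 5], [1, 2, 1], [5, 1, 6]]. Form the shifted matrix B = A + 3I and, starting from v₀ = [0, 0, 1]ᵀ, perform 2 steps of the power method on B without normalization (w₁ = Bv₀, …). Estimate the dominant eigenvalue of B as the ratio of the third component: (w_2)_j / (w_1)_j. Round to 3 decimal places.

B = A + 3I has rows (6, 1, 5); (1, 5, 1); (5, 1, 9)
w1 = Bv₀ = (6·0 + 1·0 + 5·1; 1·0 + 5·0 + 1·1; 5·0 + 1·0 + 9·1) = (5, 1, 9)
w2 = Bw1 = (6·5 + 1·1 + 5·9; 1·5 + 5·1 + 1·9; 5·5 + 1·1 + 9·9) = (76, 19, 107)
Ratio: 107/9 = 11.889

μ ≈ 11.889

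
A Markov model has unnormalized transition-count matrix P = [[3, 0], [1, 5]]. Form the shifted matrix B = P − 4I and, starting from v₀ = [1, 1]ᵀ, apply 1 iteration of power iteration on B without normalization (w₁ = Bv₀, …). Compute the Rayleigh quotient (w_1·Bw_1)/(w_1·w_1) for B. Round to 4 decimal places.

μ ≈ 0.2000

B = P − 4I has rows (-1, 0); (1, 1)
w1 = Bv₀ = ((-1)·1 + 0·1; 1·1 + 1·1) = (-1, 2)
Bw1 = (1, 1)
w1·Bw1 = 1; w1·w1 = 5; μ ≈ 1/5 = 0.2000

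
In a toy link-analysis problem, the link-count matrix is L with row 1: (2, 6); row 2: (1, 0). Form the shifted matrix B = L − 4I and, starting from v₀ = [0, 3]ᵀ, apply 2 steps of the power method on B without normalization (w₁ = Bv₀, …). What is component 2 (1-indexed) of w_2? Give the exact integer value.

66

B = L − 4I has rows (-2, 6); (1, -4)
w1 = Bv₀ = (18, -12)
w2 = Bw1 = (-108, 66)
Requested component of w2: 66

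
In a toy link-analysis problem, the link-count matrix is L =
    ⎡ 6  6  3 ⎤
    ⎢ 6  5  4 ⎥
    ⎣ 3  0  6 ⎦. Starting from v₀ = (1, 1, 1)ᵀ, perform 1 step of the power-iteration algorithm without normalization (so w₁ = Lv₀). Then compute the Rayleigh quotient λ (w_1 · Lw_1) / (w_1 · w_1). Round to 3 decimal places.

λ ≈ 13.203

w1 = Lv₀ = (15, 15, 9)
Lw1 = (207, 201, 99)
w1·Lw1 = 15·207 + 15·201 + 9·99 = 7011; w1·w1 = 15·15 + 15·15 + 9·9 = 531
λ ≈ 7011/531 = 13.203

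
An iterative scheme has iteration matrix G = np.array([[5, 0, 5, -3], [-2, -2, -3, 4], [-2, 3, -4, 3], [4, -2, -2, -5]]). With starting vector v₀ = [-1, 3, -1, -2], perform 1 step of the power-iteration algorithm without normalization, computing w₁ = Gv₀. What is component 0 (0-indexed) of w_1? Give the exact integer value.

-4

w1 = Gv₀ = (-4, -9, 9, 2)
The requested component of w1 is -4.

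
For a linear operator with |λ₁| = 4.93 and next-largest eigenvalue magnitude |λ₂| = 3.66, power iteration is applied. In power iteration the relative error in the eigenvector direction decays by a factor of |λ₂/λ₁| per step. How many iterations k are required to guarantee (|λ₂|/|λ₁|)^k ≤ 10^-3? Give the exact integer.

|λ₂/λ₁| = 3.66/4.93 = 0.74239
Need k ≥ ln(10^-3) / ln(0.74239) = -6.9078 / -0.2979 ≈ 23.190
Smallest integer k satisfying the bound: 24

24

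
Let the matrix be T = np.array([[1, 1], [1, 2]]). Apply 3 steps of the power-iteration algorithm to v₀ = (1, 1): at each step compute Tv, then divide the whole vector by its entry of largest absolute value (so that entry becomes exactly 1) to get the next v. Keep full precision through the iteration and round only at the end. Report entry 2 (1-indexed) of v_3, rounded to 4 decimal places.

Tv0 = (2.00000, 3.00000); divide by 3.00000 → v1 = (0.66667, 1.00000)
Tv1 = (1.66667, 2.66667); divide by 2.66667 → v2 = (0.62500, 1.00000)
Tv2 = (1.62500, 2.62500); divide by 2.62500 → v3 = (0.61905, 1.00000)
Requested entry of v3: 21/21 = 1.0000

1.0000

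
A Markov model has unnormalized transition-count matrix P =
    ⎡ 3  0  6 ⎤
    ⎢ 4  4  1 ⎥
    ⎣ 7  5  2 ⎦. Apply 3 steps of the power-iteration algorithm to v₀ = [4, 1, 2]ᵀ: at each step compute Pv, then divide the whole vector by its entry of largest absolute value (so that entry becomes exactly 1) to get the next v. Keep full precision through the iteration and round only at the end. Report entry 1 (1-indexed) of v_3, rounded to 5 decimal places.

0.77424

Pv0 = (24.000000, 22.000000, 37.000000); divide by 37.000000 → v1 = (0.648649, 0.594595, 1.000000)
Pv1 = (7.945946, 5.972973, 9.513514); divide by 9.513514 → v2 = (0.835227, 0.627841, 1.000000)
Pv2 = (8.505682, 6.852273, 10.985795); divide by 10.985795 → v3 = (0.774244, 0.623739, 1.000000)
Requested entry of v3: 2994/3867 = 0.77424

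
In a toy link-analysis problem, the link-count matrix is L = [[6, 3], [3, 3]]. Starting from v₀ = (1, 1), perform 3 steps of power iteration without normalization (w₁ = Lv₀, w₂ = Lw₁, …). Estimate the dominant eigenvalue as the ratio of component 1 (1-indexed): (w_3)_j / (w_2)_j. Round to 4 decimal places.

λ ≈ 7.8750

w1 = Lv₀ = (9, 6)
w2 = Lw1 = (72, 45)
w3 = Lw2 = (567, 351)
Ratio at component: 567 / 72 = 7.8750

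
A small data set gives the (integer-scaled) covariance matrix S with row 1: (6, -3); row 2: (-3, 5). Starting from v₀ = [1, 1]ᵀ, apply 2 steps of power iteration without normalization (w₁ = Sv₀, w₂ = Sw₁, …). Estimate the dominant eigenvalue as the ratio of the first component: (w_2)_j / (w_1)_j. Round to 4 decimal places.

4.0000

w1 = Sv₀ = (3, 2)
w2 = Sw1 = (12, 1)
Ratio at component: 12 / 3 = 4.0000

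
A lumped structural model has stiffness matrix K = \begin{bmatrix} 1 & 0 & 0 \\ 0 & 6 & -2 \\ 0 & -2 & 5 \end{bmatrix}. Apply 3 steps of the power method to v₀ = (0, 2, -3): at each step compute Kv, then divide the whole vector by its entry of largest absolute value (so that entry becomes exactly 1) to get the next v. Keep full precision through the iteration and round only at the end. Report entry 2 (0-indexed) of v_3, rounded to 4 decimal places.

Kv0 = (0.00000, 18.00000, -19.00000); divide by -19.00000 → v1 = (0.00000, -0.94737, 1.00000)
Kv1 = (0.00000, -7.68421, 6.89474); divide by -7.68421 → v2 = (0.00000, 1.00000, -0.89726)
Kv2 = (0.00000, 7.79452, -6.48630); divide by 7.79452 → v3 = (0.00000, 1.00000, -0.83216)
Requested entry of v3: -947/1138 = -0.8322

-0.8322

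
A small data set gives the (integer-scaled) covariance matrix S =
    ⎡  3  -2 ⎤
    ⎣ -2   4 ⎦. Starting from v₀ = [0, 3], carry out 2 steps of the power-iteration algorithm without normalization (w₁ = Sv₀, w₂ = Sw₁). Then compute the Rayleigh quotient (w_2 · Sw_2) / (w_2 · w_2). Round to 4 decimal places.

5.5503

w1 = Sv₀ = (3·0 + (-2)·3; (-2)·0 + 4·3) = (-6, 12)
w2 = Sw1 = (3·(-6) + (-2)·12; (-2)·(-6) + 4·12) = (-42, 60)
Sw2 = (-246, 324)
w2·Sw2 = (-42)·(-246) + 60·324 = 29772; w2·w2 = (-42)·(-42) + 60·60 = 5364
λ ≈ 29772/5364 = 5.5503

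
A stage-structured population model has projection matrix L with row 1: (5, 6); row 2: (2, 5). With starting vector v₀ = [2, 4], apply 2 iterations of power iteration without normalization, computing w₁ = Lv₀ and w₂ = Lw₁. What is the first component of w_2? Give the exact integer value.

314

w1 = Lv₀ = (5·2 + 6·4; 2·2 + 5·4) = (34, 24)
w2 = Lw1 = (5·34 + 6·24; 2·34 + 5·24) = (314, 188)
The requested component of w2 is 314.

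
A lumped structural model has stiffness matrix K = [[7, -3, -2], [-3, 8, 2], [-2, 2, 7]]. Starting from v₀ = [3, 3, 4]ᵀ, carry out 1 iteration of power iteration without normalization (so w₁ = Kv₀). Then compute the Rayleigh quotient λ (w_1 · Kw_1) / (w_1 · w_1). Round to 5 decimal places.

w1 = Kv₀ = (7·3 + (-3)·3 + (-2)·4; (-3)·3 + 8·3 + 2·4; (-2)·3 + 2·3 + 7·4) = (4, 23, 28)
Kw1 = (-97, 228, 234)
w1·Kw1 = 4·(-97) + 23·228 + 28·234 = 11408; w1·w1 = 4·4 + 23·23 + 28·28 = 1329
λ ≈ 11408/1329 = 8.58390

8.58390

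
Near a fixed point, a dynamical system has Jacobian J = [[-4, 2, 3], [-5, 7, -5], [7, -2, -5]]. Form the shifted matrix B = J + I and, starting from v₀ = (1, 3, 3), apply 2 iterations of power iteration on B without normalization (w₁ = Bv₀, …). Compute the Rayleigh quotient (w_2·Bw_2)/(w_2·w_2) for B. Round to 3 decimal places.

B = J + I has rows (-3, 2, 3); (-5, 8, -5); (7, -2, -4)
w1 = Bv₀ = ((-3)·1 + 2·3 + 3·3; (-5)·1 + 8·3 + (-5)·3; 7·1 + (-2)·3 + (-4)·3) = (12, 4, -11)
w2 = Bw1 = ((-3)·12 + 2·4 + 3·(-11); (-5)·12 + 8·4 + (-5)·(-11); 7·12 + (-2)·4 + (-4)·(-11)) = (-61, 27, 120)
Bw2 = (597, -79, -961)
w2·Bw2 = -153870; w2·w2 = 18850; μ ≈ -153870/18850 = -8.163

μ ≈ -8.163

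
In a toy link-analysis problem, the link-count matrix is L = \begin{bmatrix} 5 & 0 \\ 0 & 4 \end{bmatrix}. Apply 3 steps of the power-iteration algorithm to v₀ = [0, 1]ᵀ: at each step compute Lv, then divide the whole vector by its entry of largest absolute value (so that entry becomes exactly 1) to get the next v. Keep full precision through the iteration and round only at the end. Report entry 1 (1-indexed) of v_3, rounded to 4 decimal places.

Lv0 = (0.00000, 4.00000); divide by 4.00000 → v1 = (0.00000, 1.00000)
Lv1 = (0.00000, 4.00000); divide by 4.00000 → v2 = (0.00000, 1.00000)
Lv2 = (0.00000, 4.00000); divide by 4.00000 → v3 = (0.00000, 1.00000)
Requested entry of v3: 0/64 = 0.0000

0.0000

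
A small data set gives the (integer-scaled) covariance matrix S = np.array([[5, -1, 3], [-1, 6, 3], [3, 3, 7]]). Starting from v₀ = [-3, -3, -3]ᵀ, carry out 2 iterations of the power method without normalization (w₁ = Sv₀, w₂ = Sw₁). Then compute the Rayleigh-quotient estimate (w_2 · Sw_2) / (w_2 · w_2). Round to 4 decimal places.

w1 = Sv₀ = (5·(-3) + (-1)·(-3) + 3·(-3); (-1)·(-3) + 6·(-3) + 3·(-3); 3·(-3) + 3·(-3) + 7·(-3)) = (-21, -24, -39)
w2 = Sw1 = (5·(-21) + (-1)·(-24) + 3·(-39); (-1)·(-21) + 6·(-24) + 3·(-39); 3·(-21) + 3·(-24) + 7·(-39)) = (-198, -240, -408)
Sw2 = (-1974, -2466, -4170)
w2·Sw2 = (-198)·(-1974) + (-240)·(-2466) + (-408)·(-4170) = 2684052; w2·w2 = (-198)·(-198) + (-240)·(-240) + (-408)·(-408) = 263268
λ ≈ 2684052/263268 = 10.1951

10.1951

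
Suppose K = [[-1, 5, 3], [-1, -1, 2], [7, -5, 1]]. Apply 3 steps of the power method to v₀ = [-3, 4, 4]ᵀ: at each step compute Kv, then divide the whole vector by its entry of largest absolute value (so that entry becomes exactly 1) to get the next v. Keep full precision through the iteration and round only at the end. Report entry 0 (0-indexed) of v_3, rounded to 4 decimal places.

0.0873

Kv0 = (35.00000, 7.00000, -37.00000); divide by -37.00000 → v1 = (-0.94595, -0.18919, 1.00000)
Kv1 = (3.00000, 3.13514, -4.67568); divide by -4.67568 → v2 = (-0.64162, -0.67052, 1.00000)
Kv2 = (0.28902, 3.31214, -0.13873); divide by 3.31214 → v3 = (0.08726, 1.00000, -0.04188)
Requested entry of v3: 50/573 = 0.0873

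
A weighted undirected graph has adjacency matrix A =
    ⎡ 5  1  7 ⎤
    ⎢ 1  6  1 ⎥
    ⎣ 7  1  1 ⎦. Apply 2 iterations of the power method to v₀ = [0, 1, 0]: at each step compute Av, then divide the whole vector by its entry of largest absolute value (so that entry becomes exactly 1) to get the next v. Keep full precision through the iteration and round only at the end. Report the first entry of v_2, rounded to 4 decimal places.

0.4737

Av0 = (1.00000, 6.00000, 1.00000); divide by 6.00000 → v1 = (0.16667, 1.00000, 0.16667)
Av1 = (3.00000, 6.33333, 2.33333); divide by 6.33333 → v2 = (0.47368, 1.00000, 0.36842)
Requested entry of v2: 18/38 = 0.4737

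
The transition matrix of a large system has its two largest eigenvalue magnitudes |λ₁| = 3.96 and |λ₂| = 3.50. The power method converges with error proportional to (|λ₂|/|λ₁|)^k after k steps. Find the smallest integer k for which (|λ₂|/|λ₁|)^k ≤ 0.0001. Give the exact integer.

|λ₂/λ₁| = 3.50/3.96 = 0.88384
Need k ≥ ln(0.0001) / ln(0.88384) = -9.2103 / -0.1235 ≈ 74.589
Smallest integer k satisfying the bound: 75

75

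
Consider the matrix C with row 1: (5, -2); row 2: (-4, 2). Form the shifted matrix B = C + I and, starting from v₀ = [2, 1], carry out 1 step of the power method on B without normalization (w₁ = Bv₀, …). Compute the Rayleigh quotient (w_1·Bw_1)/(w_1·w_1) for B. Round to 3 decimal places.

B = C + I has rows (6, -2); (-4, 3)
w1 = Bv₀ = (6·2 + (-2)·1; (-4)·2 + 3·1) = (10, -5)
Bw1 = (70, -55)
w1·Bw1 = 975; w1·w1 = 125; μ ≈ 975/125 = 7.800

μ ≈ 7.800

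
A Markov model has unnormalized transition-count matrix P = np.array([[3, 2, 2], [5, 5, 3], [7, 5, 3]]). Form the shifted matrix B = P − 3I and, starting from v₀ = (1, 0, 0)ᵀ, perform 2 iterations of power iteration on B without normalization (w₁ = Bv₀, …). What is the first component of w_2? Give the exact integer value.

24

B = P − 3I has rows (0, 2, 2); (5, 2, 3); (7, 5, 0)
w1 = Bv₀ = (0·1 + 2·0 + 2·0; 5·1 + 2·0 + 3·0; 7·1 + 5·0 + 0·0) = (0, 5, 7)
w2 = Bw1 = (0·0 + 2·5 + 2·7; 5·0 + 2·5 + 3·7; 7·0 + 5·5 + 0·7) = (24, 31, 25)
Requested component of w2: 24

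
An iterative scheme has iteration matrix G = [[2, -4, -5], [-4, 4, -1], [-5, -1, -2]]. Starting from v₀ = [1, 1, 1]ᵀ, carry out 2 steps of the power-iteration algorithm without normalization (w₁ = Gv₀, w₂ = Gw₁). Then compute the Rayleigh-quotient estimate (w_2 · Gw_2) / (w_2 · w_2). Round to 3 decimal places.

λ ≈ -5.644

w1 = Gv₀ = (-7, -1, -8)
w2 = Gw1 = (30, 32, 52)
Gw2 = (-328, -44, -286)
w2·Gw2 = 30·(-328) + 32·(-44) + 52·(-286) = -26120; w2·w2 = 30·30 + 32·32 + 52·52 = 4628
λ ≈ -26120/4628 = -5.644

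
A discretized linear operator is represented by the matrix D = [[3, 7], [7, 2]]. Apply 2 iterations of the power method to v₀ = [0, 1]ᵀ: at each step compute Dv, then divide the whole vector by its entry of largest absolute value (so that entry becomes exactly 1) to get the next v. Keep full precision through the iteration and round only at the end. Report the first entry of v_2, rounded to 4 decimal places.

0.6604

Dv0 = (7.00000, 2.00000); divide by 7.00000 → v1 = (1.00000, 0.28571)
Dv1 = (5.00000, 7.57143); divide by 7.57143 → v2 = (0.66038, 1.00000)
Requested entry of v2: 35/53 = 0.6604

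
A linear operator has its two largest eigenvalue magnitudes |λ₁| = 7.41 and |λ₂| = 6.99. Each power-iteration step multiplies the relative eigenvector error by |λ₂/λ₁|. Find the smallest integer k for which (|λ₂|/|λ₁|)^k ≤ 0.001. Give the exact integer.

|λ₂/λ₁| = 6.99/7.41 = 0.94332
Need k ≥ ln(0.001) / ln(0.94332) = -6.9078 / -0.0583 ≈ 118.385
Smallest integer k satisfying the bound: 119

119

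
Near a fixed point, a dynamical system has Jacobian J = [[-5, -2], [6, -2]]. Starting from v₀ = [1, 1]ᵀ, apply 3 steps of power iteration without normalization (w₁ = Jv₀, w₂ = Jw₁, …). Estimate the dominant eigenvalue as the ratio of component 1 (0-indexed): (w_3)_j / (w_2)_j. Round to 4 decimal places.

-5.2400

w1 = Jv₀ = (-7, 4)
w2 = Jw1 = (27, -50)
w3 = Jw2 = (-35, 262)
Ratio at component: 262 / -50 = -5.2400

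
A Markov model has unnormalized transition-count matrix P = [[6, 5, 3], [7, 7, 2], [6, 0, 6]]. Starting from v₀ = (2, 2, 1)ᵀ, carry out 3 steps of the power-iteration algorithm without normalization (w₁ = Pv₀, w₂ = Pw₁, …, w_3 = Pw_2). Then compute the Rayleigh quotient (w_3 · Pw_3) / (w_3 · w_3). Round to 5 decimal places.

λ ≈ 14.14181

w1 = Pv₀ = (6·2 + 5·2 + 3·1; 7·2 + 7·2 + 2·1; 6·2 + 0·2 + 6·1) = (25, 30, 18)
w2 = Pw1 = (6·25 + 5·30 + 3·18; 7·25 + 7·30 + 2·18; 6·25 + 0·30 + 6·18) = (354, 421, 258)
w3 = Pw2 = (5003, 5941, 3672)
Pw3 = (70739, 83952, 52050)
w3·Pw3 = 5003·70739 + 5941·83952 + 3672·52050 = 1043793649; w3·w3 = 5003·5003 + 5941·5941 + 3672·3672 = 73809074
λ ≈ 1043793649/73809074 = 14.14181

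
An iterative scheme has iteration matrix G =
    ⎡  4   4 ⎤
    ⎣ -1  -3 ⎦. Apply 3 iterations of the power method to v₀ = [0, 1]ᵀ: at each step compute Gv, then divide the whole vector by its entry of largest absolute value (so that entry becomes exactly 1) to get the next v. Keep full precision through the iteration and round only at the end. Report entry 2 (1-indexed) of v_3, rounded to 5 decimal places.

Gv0 = (4.000000, -3.000000); divide by 4.000000 → v1 = (1.000000, -0.750000)
Gv1 = (1.000000, 1.250000); divide by 1.250000 → v2 = (0.800000, 1.000000)
Gv2 = (7.200000, -3.800000); divide by 7.200000 → v3 = (1.000000, -0.527778)
Requested entry of v3: -19/36 = -0.52778

-0.52778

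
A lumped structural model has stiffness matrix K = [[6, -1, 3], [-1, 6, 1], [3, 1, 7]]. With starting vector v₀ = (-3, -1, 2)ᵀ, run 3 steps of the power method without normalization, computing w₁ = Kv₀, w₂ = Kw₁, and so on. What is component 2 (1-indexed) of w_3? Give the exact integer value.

w1 = Kv₀ = (6·(-3) + (-1)·(-1) + 3·2; (-1)·(-3) + 6·(-1) + 1·2; 3·(-3) + 1·(-1) + 7·2) = (-11, -1, 4)
w2 = Kw1 = (6·(-11) + (-1)·(-1) + 3·4; (-1)·(-11) + 6·(-1) + 1·4; 3·(-11) + 1·(-1) + 7·4) = (-53, 9, -6)
w3 = Kw2 = (-345, 101, -192)
The requested component of w3 is 101.

101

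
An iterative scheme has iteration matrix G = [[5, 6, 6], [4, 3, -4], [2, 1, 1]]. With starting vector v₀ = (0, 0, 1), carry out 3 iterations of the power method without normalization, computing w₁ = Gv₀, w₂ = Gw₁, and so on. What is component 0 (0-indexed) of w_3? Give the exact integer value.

162

w1 = Gv₀ = (5·0 + 6·0 + 6·1; 4·0 + 3·0 + (-4)·1; 2·0 + 1·0 + 1·1) = (6, -4, 1)
w2 = Gw1 = (5·6 + 6·(-4) + 6·1; 4·6 + 3·(-4) + (-4)·1; 2·6 + 1·(-4) + 1·1) = (12, 8, 9)
w3 = Gw2 = (162, 36, 41)
The requested component of w3 is 162.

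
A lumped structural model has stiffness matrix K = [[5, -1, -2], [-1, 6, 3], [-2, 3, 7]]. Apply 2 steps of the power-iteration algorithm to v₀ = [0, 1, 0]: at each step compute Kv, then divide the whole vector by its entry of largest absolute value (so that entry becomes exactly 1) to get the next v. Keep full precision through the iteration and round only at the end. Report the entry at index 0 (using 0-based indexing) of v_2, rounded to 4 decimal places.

-0.3696

Kv0 = (-1.00000, 6.00000, 3.00000); divide by 6.00000 → v1 = (-0.16667, 1.00000, 0.50000)
Kv1 = (-2.83333, 7.66667, 6.83333); divide by 7.66667 → v2 = (-0.36957, 1.00000, 0.89130)
Requested entry of v2: -17/46 = -0.3696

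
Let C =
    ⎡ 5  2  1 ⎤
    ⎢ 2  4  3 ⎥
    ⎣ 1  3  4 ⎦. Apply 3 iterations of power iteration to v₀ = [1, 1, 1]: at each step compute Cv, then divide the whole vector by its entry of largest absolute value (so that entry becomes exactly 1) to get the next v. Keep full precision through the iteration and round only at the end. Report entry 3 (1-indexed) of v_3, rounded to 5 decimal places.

0.88226

Cv0 = (8.000000, 9.000000, 8.000000); divide by 9.000000 → v1 = (0.888889, 1.000000, 0.888889)
Cv1 = (7.333333, 8.444444, 7.444444); divide by 8.444444 → v2 = (0.868421, 1.000000, 0.881579)
Cv2 = (7.223684, 8.381579, 7.394737); divide by 8.381579 → v3 = (0.861852, 1.000000, 0.882261)
Requested entry of v3: 562/637 = 0.88226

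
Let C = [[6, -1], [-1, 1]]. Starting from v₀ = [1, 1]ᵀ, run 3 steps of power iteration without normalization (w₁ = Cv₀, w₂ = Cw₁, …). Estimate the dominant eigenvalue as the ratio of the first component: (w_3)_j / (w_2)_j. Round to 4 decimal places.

6.1667

w1 = Cv₀ = (6·1 + (-1)·1; (-1)·1 + 1·1) = (5, 0)
w2 = Cw1 = (6·5 + (-1)·0; (-1)·5 + 1·0) = (30, -5)
w3 = Cw2 = (185, -35)
Ratio at component: 185 / 30 = 6.1667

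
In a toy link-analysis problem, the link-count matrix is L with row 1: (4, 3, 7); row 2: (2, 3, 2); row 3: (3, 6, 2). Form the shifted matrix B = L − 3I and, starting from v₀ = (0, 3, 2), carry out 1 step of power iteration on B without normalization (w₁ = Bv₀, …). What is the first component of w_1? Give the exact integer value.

B = L − 3I has rows (1, 3, 7); (2, 0, 2); (3, 6, -1)
w1 = Bv₀ = (23, 4, 16)
Requested component of w1: 23

23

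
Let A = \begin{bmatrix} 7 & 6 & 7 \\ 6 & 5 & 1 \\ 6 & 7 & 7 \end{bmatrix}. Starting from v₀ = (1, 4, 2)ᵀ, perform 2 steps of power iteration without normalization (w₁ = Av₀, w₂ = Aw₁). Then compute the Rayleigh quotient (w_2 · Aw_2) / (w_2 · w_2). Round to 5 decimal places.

w1 = Av₀ = (7·1 + 6·4 + 7·2; 6·1 + 5·4 + 1·2; 6·1 + 7·4 + 7·2) = (45, 28, 48)
w2 = Aw1 = (7·45 + 6·28 + 7·48; 6·45 + 5·28 + 1·48; 6·45 + 7·28 + 7·48) = (819, 458, 802)
Aw2 = (14095, 8006, 13734)
w2·Aw2 = 819·14095 + 458·8006 + 802·13734 = 26225221; w2·w2 = 819·819 + 458·458 + 802·802 = 1523729
λ ≈ 26225221/1523729 = 17.21121

λ ≈ 17.21121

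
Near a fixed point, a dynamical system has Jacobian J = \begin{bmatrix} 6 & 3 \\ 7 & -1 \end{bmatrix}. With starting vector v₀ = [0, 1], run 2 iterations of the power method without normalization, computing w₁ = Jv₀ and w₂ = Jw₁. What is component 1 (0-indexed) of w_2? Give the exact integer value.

w1 = Jv₀ = (6·0 + 3·1; 7·0 + (-1)·1) = (3, -1)
w2 = Jw1 = (6·3 + 3·(-1); 7·3 + (-1)·(-1)) = (15, 22)
The requested component of w2 is 22.

22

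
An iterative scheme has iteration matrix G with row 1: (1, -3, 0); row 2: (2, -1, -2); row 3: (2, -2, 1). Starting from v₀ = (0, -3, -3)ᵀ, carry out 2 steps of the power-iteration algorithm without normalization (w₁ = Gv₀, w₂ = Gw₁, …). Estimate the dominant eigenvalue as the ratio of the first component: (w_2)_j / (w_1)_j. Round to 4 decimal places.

w1 = Gv₀ = (9, 9, 3)
w2 = Gw1 = (-18, 3, 3)
Ratio at component: -18 / 9 = -2.0000

-2.0000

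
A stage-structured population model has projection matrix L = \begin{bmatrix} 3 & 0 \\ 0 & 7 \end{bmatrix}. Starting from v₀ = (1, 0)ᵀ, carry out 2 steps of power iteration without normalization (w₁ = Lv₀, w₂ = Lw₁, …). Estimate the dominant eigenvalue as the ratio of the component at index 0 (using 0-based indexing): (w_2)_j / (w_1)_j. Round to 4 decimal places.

w1 = Lv₀ = (3, 0)
w2 = Lw1 = (9, 0)
Ratio at component: 9 / 3 = 3.0000

3.0000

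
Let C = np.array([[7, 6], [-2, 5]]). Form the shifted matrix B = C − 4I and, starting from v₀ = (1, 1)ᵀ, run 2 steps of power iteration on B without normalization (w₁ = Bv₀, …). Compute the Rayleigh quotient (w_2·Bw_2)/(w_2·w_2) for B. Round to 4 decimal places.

0.1097

B = C − 4I has rows (3, 6); (-2, 1)
w1 = Bv₀ = (9, -1)
w2 = Bw1 = (21, -19)
Bw2 = (-51, -61)
w2·Bw2 = 88; w2·w2 = 802; μ ≈ 88/802 = 0.1097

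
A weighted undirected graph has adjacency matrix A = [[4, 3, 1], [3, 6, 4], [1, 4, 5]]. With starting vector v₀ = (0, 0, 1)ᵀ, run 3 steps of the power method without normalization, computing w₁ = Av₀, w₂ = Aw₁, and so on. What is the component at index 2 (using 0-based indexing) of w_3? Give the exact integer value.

419

w1 = Av₀ = (4·0 + 3·0 + 1·1; 3·0 + 6·0 + 4·1; 1·0 + 4·0 + 5·1) = (1, 4, 5)
w2 = Aw1 = (4·1 + 3·4 + 1·5; 3·1 + 6·4 + 4·5; 1·1 + 4·4 + 5·5) = (21, 47, 42)
w3 = Aw2 = (267, 513, 419)
The requested component of w3 is 419.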